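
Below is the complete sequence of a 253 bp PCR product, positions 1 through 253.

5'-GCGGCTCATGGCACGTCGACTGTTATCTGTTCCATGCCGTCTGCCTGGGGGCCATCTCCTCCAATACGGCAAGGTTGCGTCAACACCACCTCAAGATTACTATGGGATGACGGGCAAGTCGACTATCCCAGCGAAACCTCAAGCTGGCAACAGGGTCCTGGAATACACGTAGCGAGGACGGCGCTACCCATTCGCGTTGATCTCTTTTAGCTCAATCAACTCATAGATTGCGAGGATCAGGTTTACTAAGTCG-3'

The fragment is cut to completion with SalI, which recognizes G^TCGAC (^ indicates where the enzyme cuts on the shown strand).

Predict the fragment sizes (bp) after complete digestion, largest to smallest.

135, 103, 15 bp

SalI sites (GTCGAC) start at positions 15, 118.
SalI cuts after the first base of each site, so after positions 15, 118.
Linear molecule, 2 cuts → 3 fragments:
  1–15 → 15 bp
  16–118 → 103 bp
  119–253 → 135 bp
Sorted largest to smallest: 135, 103, 15 bp.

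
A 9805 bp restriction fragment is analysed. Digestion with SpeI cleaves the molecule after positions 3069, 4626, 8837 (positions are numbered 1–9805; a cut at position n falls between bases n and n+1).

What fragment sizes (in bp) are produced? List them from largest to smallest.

Linear molecule, 3 cuts → 4 fragments:
  3069 − 0 = 3069 bp
  4626 − 3069 = 1557 bp
  8837 − 4626 = 4211 bp
  9805 − 8837 = 968 bp
Sorted largest to smallest: 4211, 3069, 1557, 968 bp.

4211, 3069, 1557, 968 bp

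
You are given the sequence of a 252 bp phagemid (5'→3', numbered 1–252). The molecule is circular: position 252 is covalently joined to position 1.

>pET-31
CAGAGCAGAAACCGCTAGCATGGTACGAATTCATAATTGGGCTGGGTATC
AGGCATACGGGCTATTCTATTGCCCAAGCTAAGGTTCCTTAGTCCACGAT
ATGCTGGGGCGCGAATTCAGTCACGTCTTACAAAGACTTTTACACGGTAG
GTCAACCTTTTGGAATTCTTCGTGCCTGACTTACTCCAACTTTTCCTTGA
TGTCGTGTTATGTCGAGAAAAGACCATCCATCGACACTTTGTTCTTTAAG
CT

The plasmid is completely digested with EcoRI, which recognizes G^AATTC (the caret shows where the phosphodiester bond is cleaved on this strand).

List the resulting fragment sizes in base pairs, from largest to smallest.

EcoRI sites (GAATTC) start at positions 27, 113, 163.
EcoRI cuts after the first base of each site, so after positions 27, 113, 163.
Circular molecule, 3 cuts → 3 fragments:
  28–113 → 86 bp
  114–163 → 50 bp
  164–252 then 1–27 → 89 + 27 = 116 bp
Sorted largest to smallest: 116, 86, 50 bp.

116, 86, 50 bp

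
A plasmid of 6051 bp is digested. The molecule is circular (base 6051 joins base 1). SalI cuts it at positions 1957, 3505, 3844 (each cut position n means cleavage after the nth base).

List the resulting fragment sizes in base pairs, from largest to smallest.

4164, 1548, 339 bp

Circular molecule, 3 cuts → 3 fragments:
  3505 − 1957 = 1548 bp
  3844 − 3505 = 339 bp
  wrap: 6051 − 3844 + 1957 = 4164 bp
Sorted largest to smallest: 4164, 1548, 339 bp.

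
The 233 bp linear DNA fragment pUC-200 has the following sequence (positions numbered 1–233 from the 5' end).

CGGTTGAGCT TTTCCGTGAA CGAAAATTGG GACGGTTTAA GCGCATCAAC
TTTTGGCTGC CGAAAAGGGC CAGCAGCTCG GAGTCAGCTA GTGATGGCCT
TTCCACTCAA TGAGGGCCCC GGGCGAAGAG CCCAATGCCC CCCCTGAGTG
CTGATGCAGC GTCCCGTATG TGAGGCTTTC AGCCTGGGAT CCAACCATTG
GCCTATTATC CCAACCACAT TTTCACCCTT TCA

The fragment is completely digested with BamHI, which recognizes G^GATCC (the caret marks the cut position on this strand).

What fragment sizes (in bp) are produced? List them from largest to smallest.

187, 46 bp

The BamHI site (GGATCC) starts at position 187.
BamHI cuts after the first base of each site, so after position 187.
Linear molecule, 1 cut → 2 fragments:
  1–187 → 187 bp
  188–233 → 46 bp
Sorted largest to smallest: 187, 46 bp.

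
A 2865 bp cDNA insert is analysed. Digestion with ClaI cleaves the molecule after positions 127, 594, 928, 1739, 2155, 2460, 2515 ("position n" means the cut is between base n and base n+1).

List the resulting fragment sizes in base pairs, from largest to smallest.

Linear molecule, 7 cuts → 8 fragments:
  127 − 0 = 127 bp
  594 − 127 = 467 bp
  928 − 594 = 334 bp
  1739 − 928 = 811 bp
  2155 − 1739 = 416 bp
  2460 − 2155 = 305 bp
  2515 − 2460 = 55 bp
  2865 − 2515 = 350 bp
Sorted largest to smallest: 811, 467, 416, 350, 334, 305, 127, 55 bp.

811, 467, 416, 350, 334, 305, 127, 55 bp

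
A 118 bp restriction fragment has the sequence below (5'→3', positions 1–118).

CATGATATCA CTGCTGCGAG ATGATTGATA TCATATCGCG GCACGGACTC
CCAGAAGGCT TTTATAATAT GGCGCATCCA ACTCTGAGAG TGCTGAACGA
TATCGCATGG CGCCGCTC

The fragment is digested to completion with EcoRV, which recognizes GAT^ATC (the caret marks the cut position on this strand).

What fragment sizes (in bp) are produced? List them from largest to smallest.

72, 23, 17, 6 bp

EcoRV sites (GATATC) start at positions 4, 27, 99.
EcoRV cuts after base 3 of each site, so after positions 6, 29, 101.
Linear molecule, 3 cuts → 4 fragments:
  1–6 → 6 bp
  7–29 → 23 bp
  30–101 → 72 bp
  102–118 → 17 bp
Sorted largest to smallest: 72, 23, 17, 6 bp.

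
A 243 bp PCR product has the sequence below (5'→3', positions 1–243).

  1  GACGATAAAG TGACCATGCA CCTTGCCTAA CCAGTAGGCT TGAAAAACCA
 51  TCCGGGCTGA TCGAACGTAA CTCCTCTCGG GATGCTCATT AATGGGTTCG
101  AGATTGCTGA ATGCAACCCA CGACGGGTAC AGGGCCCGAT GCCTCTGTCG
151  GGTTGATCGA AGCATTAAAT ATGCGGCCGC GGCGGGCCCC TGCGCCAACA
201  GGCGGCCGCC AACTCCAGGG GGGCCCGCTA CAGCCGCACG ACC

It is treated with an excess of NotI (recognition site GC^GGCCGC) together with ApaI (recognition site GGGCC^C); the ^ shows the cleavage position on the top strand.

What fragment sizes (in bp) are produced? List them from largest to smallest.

136, 38, 22, 18, 15, 14 bp

NotI sites (GCGGCCGC) start at positions 173, 202.
NotI cuts after base 2 of each site, so after positions 174, 203.
ApaI sites (GGGCCC) start at positions 132, 184, 221.
ApaI cuts after base 5 of each site (before the last base), so after positions 136, 188, 225.
Combined cut positions: 136, 174, 188, 203, 225.
Linear molecule, 5 cuts → 6 fragments:
  1–136 → 136 bp
  137–174 → 38 bp
  175–188 → 14 bp
  189–203 → 15 bp
  204–225 → 22 bp
  226–243 → 18 bp
Sorted largest to smallest: 136, 38, 22, 18, 15, 14 bp.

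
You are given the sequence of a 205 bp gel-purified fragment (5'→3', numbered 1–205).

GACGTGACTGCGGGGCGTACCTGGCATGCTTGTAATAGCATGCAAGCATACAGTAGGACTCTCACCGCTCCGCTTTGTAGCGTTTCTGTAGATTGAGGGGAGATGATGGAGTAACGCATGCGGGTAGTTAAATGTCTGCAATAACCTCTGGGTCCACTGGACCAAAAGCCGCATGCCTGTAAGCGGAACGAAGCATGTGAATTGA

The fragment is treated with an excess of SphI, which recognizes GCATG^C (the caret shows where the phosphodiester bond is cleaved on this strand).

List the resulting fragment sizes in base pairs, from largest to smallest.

SphI sites (GCATGC) start at positions 24, 38, 116, 171.
SphI cuts after base 5 of each site (before the last base), so after positions 28, 42, 120, 175.
Linear molecule, 4 cuts → 5 fragments:
  1–28 → 28 bp
  29–42 → 14 bp
  43–120 → 78 bp
  121–175 → 55 bp
  176–205 → 30 bp
Sorted largest to smallest: 78, 55, 30, 28, 14 bp.

78, 55, 30, 28, 14 bp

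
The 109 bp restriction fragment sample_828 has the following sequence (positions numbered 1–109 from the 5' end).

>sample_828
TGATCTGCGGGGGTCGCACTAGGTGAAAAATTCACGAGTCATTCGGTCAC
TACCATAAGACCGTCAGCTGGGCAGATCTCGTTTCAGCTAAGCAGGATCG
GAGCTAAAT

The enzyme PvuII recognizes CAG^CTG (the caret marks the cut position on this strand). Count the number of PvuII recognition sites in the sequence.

CAGCTG occurs starting at position 65.
PvuII cuts at 1 site.

1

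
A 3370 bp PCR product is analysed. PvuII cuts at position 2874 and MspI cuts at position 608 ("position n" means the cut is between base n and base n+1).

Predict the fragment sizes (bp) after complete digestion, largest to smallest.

Combined cut positions (sorted): 608, 2874.
Linear molecule, 2 cuts → 3 fragments:
  608 − 0 = 608 bp
  2874 − 608 = 2266 bp
  3370 − 2874 = 496 bp
Sorted largest to smallest: 2266, 608, 496 bp.

2266, 608, 496 bp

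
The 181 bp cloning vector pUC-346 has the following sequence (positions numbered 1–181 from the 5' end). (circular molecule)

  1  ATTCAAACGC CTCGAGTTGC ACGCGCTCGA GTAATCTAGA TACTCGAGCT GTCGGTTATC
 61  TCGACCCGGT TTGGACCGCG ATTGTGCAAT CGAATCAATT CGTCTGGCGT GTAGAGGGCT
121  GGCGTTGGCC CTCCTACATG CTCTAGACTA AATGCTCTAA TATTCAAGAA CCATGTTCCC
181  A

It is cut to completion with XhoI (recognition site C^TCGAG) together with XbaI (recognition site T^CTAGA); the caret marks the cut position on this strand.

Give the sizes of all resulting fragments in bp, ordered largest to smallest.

XhoI sites (CTCGAG) start at positions 11, 26, 43.
XhoI cuts after the first base of each site, so after positions 11, 26, 43.
XbaI sites (TCTAGA) start at positions 35, 142.
XbaI cuts after the first base of each site, so after positions 35, 142.
Combined cut positions: 11, 26, 35, 43, 142.
Circular molecule, 5 cuts → 5 fragments:
  12–26 → 15 bp
  27–35 → 9 bp
  36–43 → 8 bp
  44–142 → 99 bp
  143–181 then 1–11 → 39 + 11 = 50 bp
Sorted largest to smallest: 99, 50, 15, 9, 8 bp.

99, 50, 15, 9, 8 bp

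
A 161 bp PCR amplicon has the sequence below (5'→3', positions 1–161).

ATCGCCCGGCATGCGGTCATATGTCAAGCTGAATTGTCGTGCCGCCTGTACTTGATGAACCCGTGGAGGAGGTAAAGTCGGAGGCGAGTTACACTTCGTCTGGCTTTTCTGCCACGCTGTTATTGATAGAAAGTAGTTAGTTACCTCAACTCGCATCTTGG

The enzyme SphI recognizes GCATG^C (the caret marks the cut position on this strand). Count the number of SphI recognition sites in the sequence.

1

GCATGC occurs starting at position 9.
SphI cuts at 1 site.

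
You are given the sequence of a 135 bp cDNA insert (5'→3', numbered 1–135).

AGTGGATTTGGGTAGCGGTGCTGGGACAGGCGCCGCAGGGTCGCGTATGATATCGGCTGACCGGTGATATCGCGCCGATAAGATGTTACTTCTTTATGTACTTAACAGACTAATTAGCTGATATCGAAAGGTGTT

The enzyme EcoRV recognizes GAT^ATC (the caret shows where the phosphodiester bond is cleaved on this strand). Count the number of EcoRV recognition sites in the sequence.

GATATC occurs starting at positions 49, 66, 120.
EcoRV cuts at 3 sites.

3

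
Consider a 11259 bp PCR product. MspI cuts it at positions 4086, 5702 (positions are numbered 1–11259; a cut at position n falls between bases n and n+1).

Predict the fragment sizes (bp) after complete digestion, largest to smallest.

Linear molecule, 2 cuts → 3 fragments:
  4086 − 0 = 4086 bp
  5702 − 4086 = 1616 bp
  11259 − 5702 = 5557 bp
Sorted largest to smallest: 5557, 4086, 1616 bp.

5557, 4086, 1616 bp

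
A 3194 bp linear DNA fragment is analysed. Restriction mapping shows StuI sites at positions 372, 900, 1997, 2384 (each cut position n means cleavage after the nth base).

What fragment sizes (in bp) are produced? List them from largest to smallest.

Linear molecule, 4 cuts → 5 fragments:
  372 − 0 = 372 bp
  900 − 372 = 528 bp
  1997 − 900 = 1097 bp
  2384 − 1997 = 387 bp
  3194 − 2384 = 810 bp
Sorted largest to smallest: 1097, 810, 528, 387, 372 bp.

1097, 810, 528, 387, 372 bp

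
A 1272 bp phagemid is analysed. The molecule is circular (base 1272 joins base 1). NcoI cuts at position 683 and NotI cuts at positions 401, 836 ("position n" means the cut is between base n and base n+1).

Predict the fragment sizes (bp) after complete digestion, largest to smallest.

837, 282, 153 bp

Combined cut positions (sorted): 401, 683, 836.
Circular molecule, 3 cuts → 3 fragments:
  683 − 401 = 282 bp
  836 − 683 = 153 bp
  wrap: 1272 − 836 + 401 = 837 bp
Sorted largest to smallest: 837, 282, 153 bp.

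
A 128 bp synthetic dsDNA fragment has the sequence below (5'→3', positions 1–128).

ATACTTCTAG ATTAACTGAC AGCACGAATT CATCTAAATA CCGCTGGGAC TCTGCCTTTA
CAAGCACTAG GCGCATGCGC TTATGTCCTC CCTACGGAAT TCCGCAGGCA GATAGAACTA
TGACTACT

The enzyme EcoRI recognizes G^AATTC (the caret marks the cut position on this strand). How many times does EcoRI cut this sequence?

GAATTC occurs starting at positions 26, 97.
EcoRI cuts at 2 sites.

2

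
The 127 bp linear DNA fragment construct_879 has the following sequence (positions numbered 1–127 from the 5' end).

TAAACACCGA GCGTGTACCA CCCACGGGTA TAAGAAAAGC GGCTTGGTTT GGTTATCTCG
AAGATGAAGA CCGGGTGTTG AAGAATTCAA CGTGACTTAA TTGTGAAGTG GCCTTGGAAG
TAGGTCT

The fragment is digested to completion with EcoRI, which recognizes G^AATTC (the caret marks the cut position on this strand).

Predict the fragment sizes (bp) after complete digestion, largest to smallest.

83, 44 bp

The EcoRI site (GAATTC) starts at position 83.
EcoRI cuts after the first base of each site, so after position 83.
Linear molecule, 1 cut → 2 fragments:
  1–83 → 83 bp
  84–127 → 44 bp
Sorted largest to smallest: 83, 44 bp.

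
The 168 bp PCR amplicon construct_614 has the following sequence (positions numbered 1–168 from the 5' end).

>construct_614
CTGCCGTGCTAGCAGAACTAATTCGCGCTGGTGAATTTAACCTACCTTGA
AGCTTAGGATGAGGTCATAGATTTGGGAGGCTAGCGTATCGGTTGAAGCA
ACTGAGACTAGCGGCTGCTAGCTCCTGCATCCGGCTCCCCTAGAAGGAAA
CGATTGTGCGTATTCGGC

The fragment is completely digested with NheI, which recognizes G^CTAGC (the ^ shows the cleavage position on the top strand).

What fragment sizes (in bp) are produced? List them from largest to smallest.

72, 51, 37, 8 bp

NheI sites (GCTAGC) start at positions 8, 80, 117.
NheI cuts after the first base of each site, so after positions 8, 80, 117.
Linear molecule, 3 cuts → 4 fragments:
  1–8 → 8 bp
  9–80 → 72 bp
  81–117 → 37 bp
  118–168 → 51 bp
Sorted largest to smallest: 72, 51, 37, 8 bp.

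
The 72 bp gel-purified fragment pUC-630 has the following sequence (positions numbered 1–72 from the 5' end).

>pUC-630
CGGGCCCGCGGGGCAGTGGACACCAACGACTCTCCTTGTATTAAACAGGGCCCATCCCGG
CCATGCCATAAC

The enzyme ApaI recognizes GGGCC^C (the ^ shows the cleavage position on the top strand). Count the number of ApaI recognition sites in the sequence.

2

GGGCCC occurs starting at positions 2, 48.
ApaI cuts at 2 sites.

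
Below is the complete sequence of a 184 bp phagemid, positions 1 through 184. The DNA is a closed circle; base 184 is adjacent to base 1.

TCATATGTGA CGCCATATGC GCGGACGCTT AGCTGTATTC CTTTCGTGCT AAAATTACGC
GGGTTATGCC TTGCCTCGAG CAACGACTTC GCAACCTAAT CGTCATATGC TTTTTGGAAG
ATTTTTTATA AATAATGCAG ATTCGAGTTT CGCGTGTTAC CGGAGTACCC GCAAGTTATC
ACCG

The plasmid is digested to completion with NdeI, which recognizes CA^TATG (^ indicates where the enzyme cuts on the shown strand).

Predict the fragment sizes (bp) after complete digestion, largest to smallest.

90, 82, 12 bp

NdeI sites (CATATG) start at positions 2, 14, 104.
NdeI cuts after base 2 of each site, so after positions 3, 15, 105.
Circular molecule, 3 cuts → 3 fragments:
  4–15 → 12 bp
  16–105 → 90 bp
  106–184 then 1–3 → 79 + 3 = 82 bp
Sorted largest to smallest: 90, 82, 12 bp.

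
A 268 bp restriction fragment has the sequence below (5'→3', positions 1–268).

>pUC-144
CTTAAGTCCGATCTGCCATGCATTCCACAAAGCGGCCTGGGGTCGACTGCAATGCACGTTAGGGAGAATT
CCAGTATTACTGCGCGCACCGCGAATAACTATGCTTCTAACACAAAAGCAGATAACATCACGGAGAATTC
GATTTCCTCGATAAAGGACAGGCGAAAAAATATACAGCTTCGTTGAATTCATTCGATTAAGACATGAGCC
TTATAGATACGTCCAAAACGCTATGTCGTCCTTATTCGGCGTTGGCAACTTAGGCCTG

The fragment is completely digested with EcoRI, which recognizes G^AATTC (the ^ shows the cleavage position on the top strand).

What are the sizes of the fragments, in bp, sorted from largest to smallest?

83, 69, 66, 50 bp

EcoRI sites (GAATTC) start at positions 66, 135, 185.
EcoRI cuts after the first base of each site, so after positions 66, 135, 185.
Linear molecule, 3 cuts → 4 fragments:
  1–66 → 66 bp
  67–135 → 69 bp
  136–185 → 50 bp
  186–268 → 83 bp
Sorted largest to smallest: 83, 69, 66, 50 bp.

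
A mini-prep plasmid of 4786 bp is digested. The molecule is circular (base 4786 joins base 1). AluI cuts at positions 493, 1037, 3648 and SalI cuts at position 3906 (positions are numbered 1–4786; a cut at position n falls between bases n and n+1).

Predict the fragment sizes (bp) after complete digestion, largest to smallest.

Combined cut positions (sorted): 493, 1037, 3648, 3906.
Circular molecule, 4 cuts → 4 fragments:
  1037 − 493 = 544 bp
  3648 − 1037 = 2611 bp
  3906 − 3648 = 258 bp
  wrap: 4786 − 3906 + 493 = 1373 bp
Sorted largest to smallest: 2611, 1373, 544, 258 bp.

2611, 1373, 544, 258 bp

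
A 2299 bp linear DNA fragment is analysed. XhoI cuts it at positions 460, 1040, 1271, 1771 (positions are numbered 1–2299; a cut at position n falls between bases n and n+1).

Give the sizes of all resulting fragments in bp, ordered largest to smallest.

580, 528, 500, 460, 231 bp

Linear molecule, 4 cuts → 5 fragments:
  460 − 0 = 460 bp
  1040 − 460 = 580 bp
  1271 − 1040 = 231 bp
  1771 − 1271 = 500 bp
  2299 − 1771 = 528 bp
Sorted largest to smallest: 580, 528, 500, 460, 231 bp.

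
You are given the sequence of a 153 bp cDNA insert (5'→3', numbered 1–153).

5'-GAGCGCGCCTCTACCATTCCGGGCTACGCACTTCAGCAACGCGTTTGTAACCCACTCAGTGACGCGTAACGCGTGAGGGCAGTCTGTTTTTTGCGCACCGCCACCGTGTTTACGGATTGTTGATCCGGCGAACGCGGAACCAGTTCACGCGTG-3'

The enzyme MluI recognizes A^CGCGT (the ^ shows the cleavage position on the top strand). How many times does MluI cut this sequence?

ACGCGT occurs starting at positions 39, 62, 69, 147.
MluI cuts at 4 sites.

4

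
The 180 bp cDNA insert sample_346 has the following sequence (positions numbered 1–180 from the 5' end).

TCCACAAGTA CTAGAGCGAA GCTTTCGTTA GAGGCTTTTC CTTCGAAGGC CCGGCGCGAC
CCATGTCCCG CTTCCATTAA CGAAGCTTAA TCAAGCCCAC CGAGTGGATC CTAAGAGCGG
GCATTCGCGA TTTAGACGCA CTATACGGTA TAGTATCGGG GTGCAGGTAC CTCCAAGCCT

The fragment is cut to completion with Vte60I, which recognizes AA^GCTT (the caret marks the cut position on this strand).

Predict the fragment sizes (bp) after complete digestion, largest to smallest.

Vte60I sites (AAGCTT) start at positions 19, 83.
Vte60I cuts after base 2 of each site, so after positions 20, 84.
Linear molecule, 2 cuts → 3 fragments:
  1–20 → 20 bp
  21–84 → 64 bp
  85–180 → 96 bp
Sorted largest to smallest: 96, 64, 20 bp.

96, 64, 20 bp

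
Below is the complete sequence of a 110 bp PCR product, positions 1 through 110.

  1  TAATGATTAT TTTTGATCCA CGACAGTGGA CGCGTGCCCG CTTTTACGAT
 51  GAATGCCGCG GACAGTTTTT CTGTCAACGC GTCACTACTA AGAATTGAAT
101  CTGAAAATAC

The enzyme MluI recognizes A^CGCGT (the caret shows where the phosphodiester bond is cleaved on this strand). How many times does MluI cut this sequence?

2

ACGCGT occurs starting at positions 30, 77.
MluI cuts at 2 sites.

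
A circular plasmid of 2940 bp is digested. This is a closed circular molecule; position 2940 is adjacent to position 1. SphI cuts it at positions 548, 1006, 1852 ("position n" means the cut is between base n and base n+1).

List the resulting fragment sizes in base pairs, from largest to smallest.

1636, 846, 458 bp

Circular molecule, 3 cuts → 3 fragments:
  1006 − 548 = 458 bp
  1852 − 1006 = 846 bp
  wrap: 2940 − 1852 + 548 = 1636 bp
Sorted largest to smallest: 1636, 846, 458 bp.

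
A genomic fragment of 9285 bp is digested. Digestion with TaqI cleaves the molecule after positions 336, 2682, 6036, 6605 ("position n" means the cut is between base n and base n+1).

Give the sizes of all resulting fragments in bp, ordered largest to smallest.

3354, 2680, 2346, 569, 336 bp

Linear molecule, 4 cuts → 5 fragments:
  336 − 0 = 336 bp
  2682 − 336 = 2346 bp
  6036 − 2682 = 3354 bp
  6605 − 6036 = 569 bp
  9285 − 6605 = 2680 bp
Sorted largest to smallest: 3354, 2680, 2346, 569, 336 bp.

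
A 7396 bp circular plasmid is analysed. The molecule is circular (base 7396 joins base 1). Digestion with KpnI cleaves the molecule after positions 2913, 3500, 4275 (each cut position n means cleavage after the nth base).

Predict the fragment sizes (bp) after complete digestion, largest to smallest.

Circular molecule, 3 cuts → 3 fragments:
  3500 − 2913 = 587 bp
  4275 − 3500 = 775 bp
  wrap: 7396 − 4275 + 2913 = 6034 bp
Sorted largest to smallest: 6034, 775, 587 bp.

6034, 775, 587 bp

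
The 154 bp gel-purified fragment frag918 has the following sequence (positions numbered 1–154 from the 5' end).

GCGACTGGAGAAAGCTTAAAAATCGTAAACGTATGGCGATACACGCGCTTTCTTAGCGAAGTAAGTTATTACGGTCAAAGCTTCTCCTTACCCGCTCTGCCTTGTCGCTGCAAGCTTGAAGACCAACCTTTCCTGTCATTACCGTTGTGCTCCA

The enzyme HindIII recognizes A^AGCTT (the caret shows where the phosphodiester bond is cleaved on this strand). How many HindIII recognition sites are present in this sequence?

AAGCTT occurs starting at positions 12, 78, 112.
HindIII cuts at 3 sites.

3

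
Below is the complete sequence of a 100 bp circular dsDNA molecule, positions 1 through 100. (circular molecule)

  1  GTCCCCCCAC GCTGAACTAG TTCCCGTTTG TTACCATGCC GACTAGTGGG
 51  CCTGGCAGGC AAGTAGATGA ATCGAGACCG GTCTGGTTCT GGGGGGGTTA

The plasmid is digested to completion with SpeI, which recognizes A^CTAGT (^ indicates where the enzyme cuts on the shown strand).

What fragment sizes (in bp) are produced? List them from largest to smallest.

74, 26 bp

SpeI sites (ACTAGT) start at positions 16, 42.
SpeI cuts after the first base of each site, so after positions 16, 42.
Circular molecule, 2 cuts → 2 fragments:
  17–42 → 26 bp
  43–100 then 1–16 → 58 + 16 = 74 bp
Sorted largest to smallest: 74, 26 bp.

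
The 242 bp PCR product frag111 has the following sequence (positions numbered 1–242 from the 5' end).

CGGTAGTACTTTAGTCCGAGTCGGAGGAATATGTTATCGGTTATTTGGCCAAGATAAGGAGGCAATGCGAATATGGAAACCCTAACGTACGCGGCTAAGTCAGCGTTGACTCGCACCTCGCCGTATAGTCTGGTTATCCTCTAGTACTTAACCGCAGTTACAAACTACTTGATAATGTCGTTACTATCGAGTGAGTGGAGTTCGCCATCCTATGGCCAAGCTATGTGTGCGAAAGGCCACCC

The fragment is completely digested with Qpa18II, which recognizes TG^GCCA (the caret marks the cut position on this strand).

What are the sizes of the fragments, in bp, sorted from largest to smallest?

Qpa18II sites (TGGCCA) start at positions 46, 213.
Qpa18II cuts after base 2 of each site, so after positions 47, 214.
Linear molecule, 2 cuts → 3 fragments:
  1–47 → 47 bp
  48–214 → 167 bp
  215–242 → 28 bp
Sorted largest to smallest: 167, 47, 28 bp.

167, 47, 28 bp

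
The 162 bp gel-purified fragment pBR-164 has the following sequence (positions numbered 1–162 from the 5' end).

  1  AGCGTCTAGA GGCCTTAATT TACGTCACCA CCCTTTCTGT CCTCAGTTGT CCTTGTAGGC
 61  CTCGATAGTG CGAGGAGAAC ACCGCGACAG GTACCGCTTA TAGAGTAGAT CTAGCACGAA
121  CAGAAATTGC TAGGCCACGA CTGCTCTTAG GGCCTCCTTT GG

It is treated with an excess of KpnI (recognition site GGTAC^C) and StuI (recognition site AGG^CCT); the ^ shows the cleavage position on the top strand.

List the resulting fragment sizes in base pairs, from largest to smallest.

The KpnI site (GGTACC) starts at position 90.
KpnI cuts after base 5 of each site (before the last base), so after position 94.
StuI sites (AGGCCT) start at positions 10, 57.
StuI cuts after base 3 of each site, so after positions 12, 59.
Combined cut positions: 12, 59, 94.
Linear molecule, 3 cuts → 4 fragments:
  1–12 → 12 bp
  13–59 → 47 bp
  60–94 → 35 bp
  95–162 → 68 bp
Sorted largest to smallest: 68, 47, 35, 12 bp.

68, 47, 35, 12 bp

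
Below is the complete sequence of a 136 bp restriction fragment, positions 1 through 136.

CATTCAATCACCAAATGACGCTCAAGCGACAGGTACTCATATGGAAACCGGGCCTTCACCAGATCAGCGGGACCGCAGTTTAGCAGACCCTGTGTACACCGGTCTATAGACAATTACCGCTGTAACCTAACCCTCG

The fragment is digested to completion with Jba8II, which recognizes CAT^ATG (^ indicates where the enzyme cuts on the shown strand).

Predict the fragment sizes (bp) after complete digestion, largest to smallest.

96, 40 bp

The Jba8II site (CATATG) starts at position 38.
Jba8II cuts after base 3 of each site, so after position 40.
Linear molecule, 1 cut → 2 fragments:
  1–40 → 40 bp
  41–136 → 96 bp
Sorted largest to smallest: 96, 40 bp.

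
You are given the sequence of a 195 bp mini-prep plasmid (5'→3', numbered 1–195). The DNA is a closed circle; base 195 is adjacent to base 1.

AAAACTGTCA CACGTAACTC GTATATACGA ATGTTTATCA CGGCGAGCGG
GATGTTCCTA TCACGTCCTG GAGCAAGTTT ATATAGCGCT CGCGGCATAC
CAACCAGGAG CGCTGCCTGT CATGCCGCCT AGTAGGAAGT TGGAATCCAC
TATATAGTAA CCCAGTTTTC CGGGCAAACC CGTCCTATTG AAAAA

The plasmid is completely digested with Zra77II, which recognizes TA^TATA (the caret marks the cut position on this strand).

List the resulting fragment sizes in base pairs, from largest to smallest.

71, 66, 58 bp

Zra77II sites (TATATA) start at positions 22, 80, 151.
Zra77II cuts after base 2 of each site, so after positions 23, 81, 152.
Circular molecule, 3 cuts → 3 fragments:
  24–81 → 58 bp
  82–152 → 71 bp
  153–195 then 1–23 → 43 + 23 = 66 bp
Sorted largest to smallest: 71, 66, 58 bp.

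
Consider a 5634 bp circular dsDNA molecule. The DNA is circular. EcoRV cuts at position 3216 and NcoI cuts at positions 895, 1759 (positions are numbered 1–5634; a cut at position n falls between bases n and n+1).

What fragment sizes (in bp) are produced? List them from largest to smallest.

Combined cut positions (sorted): 895, 1759, 3216.
Circular molecule, 3 cuts → 3 fragments:
  1759 − 895 = 864 bp
  3216 − 1759 = 1457 bp
  wrap: 5634 − 3216 + 895 = 3313 bp
Sorted largest to smallest: 3313, 1457, 864 bp.

3313, 1457, 864 bp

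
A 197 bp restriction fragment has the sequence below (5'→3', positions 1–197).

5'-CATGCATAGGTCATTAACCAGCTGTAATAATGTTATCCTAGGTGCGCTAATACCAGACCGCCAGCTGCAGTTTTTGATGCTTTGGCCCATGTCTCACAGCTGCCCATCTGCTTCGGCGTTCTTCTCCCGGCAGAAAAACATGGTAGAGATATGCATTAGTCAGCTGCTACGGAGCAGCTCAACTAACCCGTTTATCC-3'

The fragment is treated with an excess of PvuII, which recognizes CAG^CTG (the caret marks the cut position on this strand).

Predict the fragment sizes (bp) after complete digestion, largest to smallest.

64, 43, 35, 34, 21 bp

PvuII sites (CAGCTG) start at positions 19, 62, 97, 161.
PvuII cuts after base 3 of each site, so after positions 21, 64, 99, 163.
Linear molecule, 4 cuts → 5 fragments:
  1–21 → 21 bp
  22–64 → 43 bp
  65–99 → 35 bp
  100–163 → 64 bp
  164–197 → 34 bp
Sorted largest to smallest: 64, 43, 35, 34, 21 bp.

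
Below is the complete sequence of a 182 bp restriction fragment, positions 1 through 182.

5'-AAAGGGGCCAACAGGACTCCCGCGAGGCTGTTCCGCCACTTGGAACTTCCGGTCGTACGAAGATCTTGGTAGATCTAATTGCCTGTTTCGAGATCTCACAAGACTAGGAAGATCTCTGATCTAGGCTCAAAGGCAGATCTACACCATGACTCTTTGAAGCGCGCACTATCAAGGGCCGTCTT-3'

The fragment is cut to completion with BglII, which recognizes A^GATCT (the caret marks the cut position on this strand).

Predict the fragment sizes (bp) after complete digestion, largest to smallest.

61, 47, 25, 20, 19, 10 bp

BglII sites (AGATCT) start at positions 61, 71, 91, 110, 135.
BglII cuts after the first base of each site, so after positions 61, 71, 91, 110, 135.
Linear molecule, 5 cuts → 6 fragments:
  1–61 → 61 bp
  62–71 → 10 bp
  72–91 → 20 bp
  92–110 → 19 bp
  111–135 → 25 bp
  136–182 → 47 bp
Sorted largest to smallest: 61, 47, 25, 20, 19, 10 bp.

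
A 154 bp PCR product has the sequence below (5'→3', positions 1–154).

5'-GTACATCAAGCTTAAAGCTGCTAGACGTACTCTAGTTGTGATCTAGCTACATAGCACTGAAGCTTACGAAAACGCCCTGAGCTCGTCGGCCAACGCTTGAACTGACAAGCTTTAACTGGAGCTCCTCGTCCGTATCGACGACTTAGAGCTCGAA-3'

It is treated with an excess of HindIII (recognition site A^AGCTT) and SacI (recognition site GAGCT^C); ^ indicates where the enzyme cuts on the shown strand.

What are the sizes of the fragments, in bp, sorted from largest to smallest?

52, 27, 24, 23, 16, 8, 4 bp

HindIII sites (AAGCTT) start at positions 8, 60, 107.
HindIII cuts after the first base of each site, so after positions 8, 60, 107.
SacI sites (GAGCTC) start at positions 79, 119, 146.
SacI cuts after base 5 of each site (before the last base), so after positions 83, 123, 150.
Combined cut positions: 8, 60, 83, 107, 123, 150.
Linear molecule, 6 cuts → 7 fragments:
  1–8 → 8 bp
  9–60 → 52 bp
  61–83 → 23 bp
  84–107 → 24 bp
  108–123 → 16 bp
  124–150 → 27 bp
  151–154 → 4 bp
Sorted largest to smallest: 52, 27, 24, 23, 16, 8, 4 bp.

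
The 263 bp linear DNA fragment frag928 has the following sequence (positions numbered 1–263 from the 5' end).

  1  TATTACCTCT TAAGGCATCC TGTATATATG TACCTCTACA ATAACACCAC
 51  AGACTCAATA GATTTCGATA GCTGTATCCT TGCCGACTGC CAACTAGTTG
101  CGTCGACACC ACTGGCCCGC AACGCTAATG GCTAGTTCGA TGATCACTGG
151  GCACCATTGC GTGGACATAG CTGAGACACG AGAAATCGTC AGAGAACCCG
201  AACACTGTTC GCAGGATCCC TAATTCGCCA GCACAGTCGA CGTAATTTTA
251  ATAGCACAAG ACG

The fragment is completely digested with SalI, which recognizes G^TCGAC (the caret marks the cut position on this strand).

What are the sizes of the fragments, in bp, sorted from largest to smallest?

134, 102, 27 bp

SalI sites (GTCGAC) start at positions 102, 236.
SalI cuts after the first base of each site, so after positions 102, 236.
Linear molecule, 2 cuts → 3 fragments:
  1–102 → 102 bp
  103–236 → 134 bp
  237–263 → 27 bp
Sorted largest to smallest: 134, 102, 27 bp.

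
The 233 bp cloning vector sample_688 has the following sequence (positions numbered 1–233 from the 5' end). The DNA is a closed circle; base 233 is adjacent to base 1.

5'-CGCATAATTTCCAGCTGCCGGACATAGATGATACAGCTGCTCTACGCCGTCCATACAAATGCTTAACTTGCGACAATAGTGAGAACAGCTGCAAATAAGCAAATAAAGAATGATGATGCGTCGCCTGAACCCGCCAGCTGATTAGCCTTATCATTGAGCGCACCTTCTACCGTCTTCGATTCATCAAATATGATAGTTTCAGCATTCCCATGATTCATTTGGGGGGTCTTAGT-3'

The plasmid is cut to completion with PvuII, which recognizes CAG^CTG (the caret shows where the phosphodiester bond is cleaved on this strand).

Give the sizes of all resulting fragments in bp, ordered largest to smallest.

PvuII sites (CAGCTG) start at positions 12, 34, 86, 135.
PvuII cuts after base 3 of each site, so after positions 14, 36, 88, 137.
Circular molecule, 4 cuts → 4 fragments:
  15–36 → 22 bp
  37–88 → 52 bp
  89–137 → 49 bp
  138–233 then 1–14 → 96 + 14 = 110 bp
Sorted largest to smallest: 110, 52, 49, 22 bp.

110, 52, 49, 22 bp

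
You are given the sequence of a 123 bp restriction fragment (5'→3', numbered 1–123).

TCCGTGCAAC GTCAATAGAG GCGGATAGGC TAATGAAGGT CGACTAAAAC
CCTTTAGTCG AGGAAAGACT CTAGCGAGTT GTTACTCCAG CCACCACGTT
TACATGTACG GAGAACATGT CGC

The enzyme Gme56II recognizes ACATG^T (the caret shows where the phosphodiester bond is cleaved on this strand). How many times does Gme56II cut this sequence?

ACATGT occurs starting at positions 102, 115.
Gme56II cuts at 2 sites.

2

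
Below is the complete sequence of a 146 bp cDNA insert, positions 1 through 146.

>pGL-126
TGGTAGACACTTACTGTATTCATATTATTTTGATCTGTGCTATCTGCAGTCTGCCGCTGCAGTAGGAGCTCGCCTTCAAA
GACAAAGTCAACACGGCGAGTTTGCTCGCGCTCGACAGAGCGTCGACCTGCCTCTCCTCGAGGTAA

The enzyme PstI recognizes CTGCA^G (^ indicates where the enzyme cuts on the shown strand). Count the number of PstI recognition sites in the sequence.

CTGCAG occurs starting at positions 44, 57.
PstI cuts at 2 sites.

2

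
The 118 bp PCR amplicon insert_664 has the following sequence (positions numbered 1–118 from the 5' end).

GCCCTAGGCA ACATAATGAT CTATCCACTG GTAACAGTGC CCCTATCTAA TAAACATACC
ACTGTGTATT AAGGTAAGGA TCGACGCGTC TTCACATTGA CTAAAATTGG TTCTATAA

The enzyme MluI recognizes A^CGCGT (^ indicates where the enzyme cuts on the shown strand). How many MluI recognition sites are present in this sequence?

ACGCGT occurs starting at position 84.
MluI cuts at 1 site.

1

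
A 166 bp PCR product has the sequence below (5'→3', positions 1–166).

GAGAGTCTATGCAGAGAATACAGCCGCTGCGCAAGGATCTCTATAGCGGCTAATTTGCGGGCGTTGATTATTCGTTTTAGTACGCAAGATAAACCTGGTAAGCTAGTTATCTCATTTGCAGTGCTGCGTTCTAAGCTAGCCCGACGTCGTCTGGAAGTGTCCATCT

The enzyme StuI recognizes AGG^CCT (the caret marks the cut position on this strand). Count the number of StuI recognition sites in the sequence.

No occurrence of AGGCCT is present in the sequence.
StuI does not cut: 0 sites.

0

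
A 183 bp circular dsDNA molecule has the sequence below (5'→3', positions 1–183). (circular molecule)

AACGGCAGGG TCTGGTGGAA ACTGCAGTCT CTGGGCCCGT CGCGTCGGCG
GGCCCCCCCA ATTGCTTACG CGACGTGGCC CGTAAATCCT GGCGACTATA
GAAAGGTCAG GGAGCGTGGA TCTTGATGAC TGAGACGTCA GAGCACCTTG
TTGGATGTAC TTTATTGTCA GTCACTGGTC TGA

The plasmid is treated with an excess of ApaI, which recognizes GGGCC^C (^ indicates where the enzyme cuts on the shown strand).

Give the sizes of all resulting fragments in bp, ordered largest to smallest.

166, 17 bp

ApaI sites (GGGCCC) start at positions 33, 50.
ApaI cuts after base 5 of each site (before the last base), so after positions 37, 54.
Circular molecule, 2 cuts → 2 fragments:
  38–54 → 17 bp
  55–183 then 1–37 → 129 + 37 = 166 bp
Sorted largest to smallest: 166, 17 bp.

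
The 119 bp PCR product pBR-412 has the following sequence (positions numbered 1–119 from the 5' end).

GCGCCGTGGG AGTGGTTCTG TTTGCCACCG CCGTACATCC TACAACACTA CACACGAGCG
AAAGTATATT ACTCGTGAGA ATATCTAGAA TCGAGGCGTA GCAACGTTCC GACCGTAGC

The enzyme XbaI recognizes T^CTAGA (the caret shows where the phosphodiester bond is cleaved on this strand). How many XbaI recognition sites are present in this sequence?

TCTAGA occurs starting at position 84.
XbaI cuts at 1 site.

1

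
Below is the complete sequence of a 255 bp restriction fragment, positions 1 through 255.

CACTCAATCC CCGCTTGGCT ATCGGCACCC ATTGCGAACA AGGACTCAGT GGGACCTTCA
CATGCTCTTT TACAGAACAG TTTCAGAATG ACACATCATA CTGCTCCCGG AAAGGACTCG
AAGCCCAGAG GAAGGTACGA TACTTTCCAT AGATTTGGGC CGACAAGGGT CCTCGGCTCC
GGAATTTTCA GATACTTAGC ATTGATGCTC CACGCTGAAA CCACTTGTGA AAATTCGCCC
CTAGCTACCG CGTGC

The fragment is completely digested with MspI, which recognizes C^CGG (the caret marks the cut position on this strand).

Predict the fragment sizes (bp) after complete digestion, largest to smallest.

107, 76, 72 bp

MspI sites (CCGG) start at positions 107, 179.
MspI cuts after the first base of each site, so after positions 107, 179.
Linear molecule, 2 cuts → 3 fragments:
  1–107 → 107 bp
  108–179 → 72 bp
  180–255 → 76 bp
Sorted largest to smallest: 107, 76, 72 bp.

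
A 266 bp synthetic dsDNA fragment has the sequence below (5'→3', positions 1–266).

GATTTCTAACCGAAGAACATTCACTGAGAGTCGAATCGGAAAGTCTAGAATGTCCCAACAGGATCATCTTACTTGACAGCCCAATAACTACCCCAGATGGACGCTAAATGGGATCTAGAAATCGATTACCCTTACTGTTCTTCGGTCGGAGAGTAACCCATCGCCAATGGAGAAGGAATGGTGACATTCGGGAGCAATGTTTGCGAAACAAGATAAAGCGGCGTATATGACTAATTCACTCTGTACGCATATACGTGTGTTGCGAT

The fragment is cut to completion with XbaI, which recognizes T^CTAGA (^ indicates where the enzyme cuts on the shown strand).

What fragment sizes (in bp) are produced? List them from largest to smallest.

152, 70, 44 bp

XbaI sites (TCTAGA) start at positions 44, 114.
XbaI cuts after the first base of each site, so after positions 44, 114.
Linear molecule, 2 cuts → 3 fragments:
  1–44 → 44 bp
  45–114 → 70 bp
  115–266 → 152 bp
Sorted largest to smallest: 152, 70, 44 bp.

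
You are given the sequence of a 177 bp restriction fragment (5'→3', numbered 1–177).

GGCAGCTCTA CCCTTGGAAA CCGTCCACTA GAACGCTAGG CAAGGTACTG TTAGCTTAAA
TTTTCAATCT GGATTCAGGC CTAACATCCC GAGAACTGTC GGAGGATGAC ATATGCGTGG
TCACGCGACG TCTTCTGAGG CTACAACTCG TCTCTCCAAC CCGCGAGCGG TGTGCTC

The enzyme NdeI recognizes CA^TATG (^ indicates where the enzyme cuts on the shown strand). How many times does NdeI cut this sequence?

CATATG occurs starting at position 110.
NdeI cuts at 1 site.

1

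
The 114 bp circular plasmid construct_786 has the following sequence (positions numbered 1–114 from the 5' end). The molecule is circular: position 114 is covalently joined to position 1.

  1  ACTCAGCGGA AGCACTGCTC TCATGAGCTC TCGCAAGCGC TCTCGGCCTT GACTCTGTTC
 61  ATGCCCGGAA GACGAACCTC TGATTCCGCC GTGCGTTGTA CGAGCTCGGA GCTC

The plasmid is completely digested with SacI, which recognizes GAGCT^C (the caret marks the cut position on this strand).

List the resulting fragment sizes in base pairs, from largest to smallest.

SacI sites (GAGCTC) start at positions 25, 102, 109.
SacI cuts after base 5 of each site (before the last base), so after positions 29, 106, 113.
Circular molecule, 3 cuts → 3 fragments:
  30–106 → 77 bp
  107–113 → 7 bp
  114–114 then 1–29 → 1 + 29 = 30 bp
Sorted largest to smallest: 77, 30, 7 bp.

77, 30, 7 bp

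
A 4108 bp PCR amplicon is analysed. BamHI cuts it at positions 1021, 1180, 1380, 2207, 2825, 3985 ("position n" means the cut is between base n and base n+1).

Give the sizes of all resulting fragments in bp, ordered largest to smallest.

1160, 1021, 827, 618, 200, 159, 123 bp

Linear molecule, 6 cuts → 7 fragments:
  1021 − 0 = 1021 bp
  1180 − 1021 = 159 bp
  1380 − 1180 = 200 bp
  2207 − 1380 = 827 bp
  2825 − 2207 = 618 bp
  3985 − 2825 = 1160 bp
  4108 − 3985 = 123 bp
Sorted largest to smallest: 1160, 1021, 827, 618, 200, 159, 123 bp.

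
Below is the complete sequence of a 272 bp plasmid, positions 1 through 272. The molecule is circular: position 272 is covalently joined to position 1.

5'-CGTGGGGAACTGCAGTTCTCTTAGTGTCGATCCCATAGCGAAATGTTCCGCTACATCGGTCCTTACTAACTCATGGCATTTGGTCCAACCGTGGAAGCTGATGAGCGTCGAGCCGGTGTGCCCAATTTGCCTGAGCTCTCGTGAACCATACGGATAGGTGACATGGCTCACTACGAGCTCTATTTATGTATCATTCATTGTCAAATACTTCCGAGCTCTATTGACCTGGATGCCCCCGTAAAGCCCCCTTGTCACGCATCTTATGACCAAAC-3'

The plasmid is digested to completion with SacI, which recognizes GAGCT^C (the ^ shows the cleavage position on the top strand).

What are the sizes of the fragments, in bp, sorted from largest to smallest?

192, 42, 38 bp

SacI sites (GAGCTC) start at positions 133, 175, 213.
SacI cuts after base 5 of each site (before the last base), so after positions 137, 179, 217.
Circular molecule, 3 cuts → 3 fragments:
  138–179 → 42 bp
  180–217 → 38 bp
  218–272 then 1–137 → 55 + 137 = 192 bp
Sorted largest to smallest: 192, 42, 38 bp.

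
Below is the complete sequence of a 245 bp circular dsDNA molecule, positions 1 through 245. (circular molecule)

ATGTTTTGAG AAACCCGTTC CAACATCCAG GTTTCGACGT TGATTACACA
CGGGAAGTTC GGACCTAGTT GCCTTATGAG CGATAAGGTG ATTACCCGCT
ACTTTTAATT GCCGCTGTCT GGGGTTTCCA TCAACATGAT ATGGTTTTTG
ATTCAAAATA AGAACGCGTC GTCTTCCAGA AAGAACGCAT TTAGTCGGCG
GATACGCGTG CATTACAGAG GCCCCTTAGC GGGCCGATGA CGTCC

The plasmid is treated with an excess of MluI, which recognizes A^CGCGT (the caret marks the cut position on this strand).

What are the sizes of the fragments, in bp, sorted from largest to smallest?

205, 40 bp

MluI sites (ACGCGT) start at positions 164, 204.
MluI cuts after the first base of each site, so after positions 164, 204.
Circular molecule, 2 cuts → 2 fragments:
  165–204 → 40 bp
  205–245 then 1–164 → 41 + 164 = 205 bp
Sorted largest to smallest: 205, 40 bp.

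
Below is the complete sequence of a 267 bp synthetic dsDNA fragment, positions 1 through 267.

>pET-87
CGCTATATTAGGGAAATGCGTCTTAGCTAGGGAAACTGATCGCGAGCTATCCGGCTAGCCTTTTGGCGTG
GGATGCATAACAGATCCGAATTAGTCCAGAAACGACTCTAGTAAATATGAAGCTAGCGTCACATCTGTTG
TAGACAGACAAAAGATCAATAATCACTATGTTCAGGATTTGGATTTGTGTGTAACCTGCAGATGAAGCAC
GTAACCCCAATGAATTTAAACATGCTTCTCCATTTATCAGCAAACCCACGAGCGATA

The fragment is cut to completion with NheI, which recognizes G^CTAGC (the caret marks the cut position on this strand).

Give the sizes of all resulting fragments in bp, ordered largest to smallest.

145, 68, 54 bp

NheI sites (GCTAGC) start at positions 54, 122.
NheI cuts after the first base of each site, so after positions 54, 122.
Linear molecule, 2 cuts → 3 fragments:
  1–54 → 54 bp
  55–122 → 68 bp
  123–267 → 145 bp
Sorted largest to smallest: 145, 68, 54 bp.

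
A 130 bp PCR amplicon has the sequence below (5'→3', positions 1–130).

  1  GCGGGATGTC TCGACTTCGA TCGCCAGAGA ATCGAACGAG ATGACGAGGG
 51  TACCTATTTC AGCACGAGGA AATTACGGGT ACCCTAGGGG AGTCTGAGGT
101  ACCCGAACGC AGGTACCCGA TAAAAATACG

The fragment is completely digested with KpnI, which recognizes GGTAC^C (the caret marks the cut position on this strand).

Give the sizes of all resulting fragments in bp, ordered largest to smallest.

KpnI sites (GGTACC) start at positions 49, 78, 98, 112.
KpnI cuts after base 5 of each site (before the last base), so after positions 53, 82, 102, 116.
Linear molecule, 4 cuts → 5 fragments:
  1–53 → 53 bp
  54–82 → 29 bp
  83–102 → 20 bp
  103–116 → 14 bp
  117–130 → 14 bp
Sorted largest to smallest: 53, 29, 20, 14, 14 bp.

53, 29, 20, 14, 14 bp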